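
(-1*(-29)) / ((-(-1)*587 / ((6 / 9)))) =0.03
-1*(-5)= 5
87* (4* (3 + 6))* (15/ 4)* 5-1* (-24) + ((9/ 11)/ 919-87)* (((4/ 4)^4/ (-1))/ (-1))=593014167/ 10109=58662.00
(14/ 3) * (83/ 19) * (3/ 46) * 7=4067/ 437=9.31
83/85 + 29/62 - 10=-8.56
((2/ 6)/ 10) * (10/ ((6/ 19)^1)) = 19/ 18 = 1.06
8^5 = 32768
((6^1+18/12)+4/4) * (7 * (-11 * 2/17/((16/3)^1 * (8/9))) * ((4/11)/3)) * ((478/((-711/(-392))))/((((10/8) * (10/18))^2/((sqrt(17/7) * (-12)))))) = 91064736 * sqrt(119)/49375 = 20119.47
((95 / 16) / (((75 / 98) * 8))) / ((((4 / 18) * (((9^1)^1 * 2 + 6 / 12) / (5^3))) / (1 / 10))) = 13965 / 4736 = 2.95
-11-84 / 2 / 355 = -3947 / 355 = -11.12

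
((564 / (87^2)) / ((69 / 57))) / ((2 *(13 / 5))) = 8930 / 754377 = 0.01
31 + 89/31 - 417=-11877/31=-383.13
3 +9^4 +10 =6574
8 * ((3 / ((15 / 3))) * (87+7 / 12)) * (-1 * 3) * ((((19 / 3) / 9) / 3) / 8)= -36.98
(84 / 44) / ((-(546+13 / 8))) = -168 / 48191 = -0.00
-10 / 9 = -1.11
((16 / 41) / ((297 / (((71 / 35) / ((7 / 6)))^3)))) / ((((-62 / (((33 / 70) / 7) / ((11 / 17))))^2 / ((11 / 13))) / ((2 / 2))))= 7447412088 / 452148420987615625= 0.00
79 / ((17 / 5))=395 / 17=23.24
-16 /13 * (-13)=16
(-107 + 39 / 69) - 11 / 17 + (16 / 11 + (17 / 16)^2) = -115058579 / 1101056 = -104.50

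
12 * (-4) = -48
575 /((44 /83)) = 47725 /44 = 1084.66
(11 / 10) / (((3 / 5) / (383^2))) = 1613579 / 6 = 268929.83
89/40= 2.22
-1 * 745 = -745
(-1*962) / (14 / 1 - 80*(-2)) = -481 / 87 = -5.53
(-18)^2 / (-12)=-27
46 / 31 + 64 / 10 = 1222 / 155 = 7.88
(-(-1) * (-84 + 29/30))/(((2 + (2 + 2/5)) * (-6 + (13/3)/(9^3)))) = 1815939/576796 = 3.15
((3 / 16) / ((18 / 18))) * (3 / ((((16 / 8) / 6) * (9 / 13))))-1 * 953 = -950.56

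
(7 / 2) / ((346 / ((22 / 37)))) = 77 / 12802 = 0.01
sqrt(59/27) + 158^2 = sqrt(177)/9 + 24964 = 24965.48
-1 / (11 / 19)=-19 / 11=-1.73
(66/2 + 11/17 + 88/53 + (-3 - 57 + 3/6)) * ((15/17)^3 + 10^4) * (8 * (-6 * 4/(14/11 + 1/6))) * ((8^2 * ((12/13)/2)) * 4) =4169170527768576000/1093373411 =3813125951.14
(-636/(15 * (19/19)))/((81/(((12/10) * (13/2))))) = -2756/675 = -4.08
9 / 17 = 0.53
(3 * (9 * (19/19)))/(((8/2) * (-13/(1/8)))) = -27/416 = -0.06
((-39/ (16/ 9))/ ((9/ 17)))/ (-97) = 663/ 1552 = 0.43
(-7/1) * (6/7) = -6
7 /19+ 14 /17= 385 /323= 1.19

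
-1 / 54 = -0.02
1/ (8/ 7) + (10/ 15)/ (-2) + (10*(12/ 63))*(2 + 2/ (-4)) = 571/ 168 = 3.40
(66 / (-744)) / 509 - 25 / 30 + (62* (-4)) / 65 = -57216799 / 12307620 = -4.65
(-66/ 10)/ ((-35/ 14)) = 66/ 25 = 2.64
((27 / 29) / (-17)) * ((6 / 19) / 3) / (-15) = 18 / 46835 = 0.00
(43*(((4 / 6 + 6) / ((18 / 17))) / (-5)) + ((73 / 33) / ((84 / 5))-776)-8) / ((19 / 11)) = -6968945 / 14364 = -485.17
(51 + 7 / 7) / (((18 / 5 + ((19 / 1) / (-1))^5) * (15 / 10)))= -520 / 37141431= -0.00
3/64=0.05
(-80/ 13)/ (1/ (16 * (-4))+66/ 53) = -271360/ 54223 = -5.00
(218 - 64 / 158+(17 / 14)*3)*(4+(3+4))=2691579 / 1106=2433.62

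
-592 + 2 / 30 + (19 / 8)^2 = -562841 / 960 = -586.29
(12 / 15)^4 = 256 / 625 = 0.41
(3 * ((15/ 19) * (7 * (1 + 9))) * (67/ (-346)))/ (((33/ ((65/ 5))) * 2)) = -457275/ 72314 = -6.32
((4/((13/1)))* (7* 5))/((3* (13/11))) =1540/507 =3.04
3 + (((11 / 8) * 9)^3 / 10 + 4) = 196.51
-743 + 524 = -219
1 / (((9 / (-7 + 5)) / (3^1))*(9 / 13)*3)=-0.32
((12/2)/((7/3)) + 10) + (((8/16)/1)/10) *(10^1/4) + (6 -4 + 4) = 1047/56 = 18.70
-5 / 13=-0.38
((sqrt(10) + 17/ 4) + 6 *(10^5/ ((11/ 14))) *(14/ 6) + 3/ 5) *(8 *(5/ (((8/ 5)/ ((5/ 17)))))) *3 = 375 *sqrt(10)/ 17 + 29400080025/ 748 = 39304989.58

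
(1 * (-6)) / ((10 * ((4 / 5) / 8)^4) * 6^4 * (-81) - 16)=375 / 7561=0.05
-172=-172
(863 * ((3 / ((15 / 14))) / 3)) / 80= 10.07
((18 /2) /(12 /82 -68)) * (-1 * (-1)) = -369 /2782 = -0.13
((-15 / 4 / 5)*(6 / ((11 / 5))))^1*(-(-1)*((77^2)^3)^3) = -18519228320212805022989050000000000.00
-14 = -14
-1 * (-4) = 4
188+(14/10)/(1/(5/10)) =1887/10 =188.70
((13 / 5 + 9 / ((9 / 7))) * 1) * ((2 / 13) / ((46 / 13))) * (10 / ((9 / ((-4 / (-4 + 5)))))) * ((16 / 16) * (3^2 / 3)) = -128 / 23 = -5.57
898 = 898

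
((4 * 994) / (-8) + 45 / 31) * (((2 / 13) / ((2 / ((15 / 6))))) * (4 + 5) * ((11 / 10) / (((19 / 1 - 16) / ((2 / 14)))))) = -253473 / 5642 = -44.93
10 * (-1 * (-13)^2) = -1690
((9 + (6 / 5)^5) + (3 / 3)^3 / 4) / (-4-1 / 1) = -146729 / 62500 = -2.35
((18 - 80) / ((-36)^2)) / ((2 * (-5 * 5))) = 31 / 32400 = 0.00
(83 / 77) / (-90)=-83 / 6930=-0.01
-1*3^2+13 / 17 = -140 / 17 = -8.24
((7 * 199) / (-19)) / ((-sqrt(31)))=13.17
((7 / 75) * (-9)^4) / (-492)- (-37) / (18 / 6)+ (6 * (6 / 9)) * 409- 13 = 20099291 / 12300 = 1634.09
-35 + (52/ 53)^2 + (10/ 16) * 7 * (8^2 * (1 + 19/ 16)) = 3249803/ 5618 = 578.46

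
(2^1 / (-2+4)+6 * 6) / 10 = 37 / 10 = 3.70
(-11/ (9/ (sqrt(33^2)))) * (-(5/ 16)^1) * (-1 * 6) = -605/ 8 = -75.62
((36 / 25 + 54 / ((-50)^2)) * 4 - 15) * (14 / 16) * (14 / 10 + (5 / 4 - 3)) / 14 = 40047 / 200000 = 0.20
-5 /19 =-0.26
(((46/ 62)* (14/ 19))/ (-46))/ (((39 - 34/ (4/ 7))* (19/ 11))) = 154/ 458831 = 0.00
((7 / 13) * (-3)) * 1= -21 / 13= -1.62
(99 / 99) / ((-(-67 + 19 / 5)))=5 / 316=0.02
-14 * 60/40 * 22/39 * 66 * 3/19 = -30492/247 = -123.45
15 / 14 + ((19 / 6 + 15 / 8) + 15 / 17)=19979 / 2856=7.00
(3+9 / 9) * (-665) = -2660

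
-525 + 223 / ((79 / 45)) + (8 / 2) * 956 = 270656 / 79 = 3426.03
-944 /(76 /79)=-18644 /19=-981.26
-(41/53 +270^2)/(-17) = 3863741/901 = 4288.28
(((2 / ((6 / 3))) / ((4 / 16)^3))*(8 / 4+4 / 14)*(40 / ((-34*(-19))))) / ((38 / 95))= 51200 / 2261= 22.64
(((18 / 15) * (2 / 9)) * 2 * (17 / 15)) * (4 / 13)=544 / 2925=0.19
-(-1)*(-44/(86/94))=-2068/43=-48.09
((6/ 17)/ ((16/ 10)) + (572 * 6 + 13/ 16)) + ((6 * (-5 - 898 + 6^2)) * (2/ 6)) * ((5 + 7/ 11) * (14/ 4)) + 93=-91797725/ 2992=-30681.06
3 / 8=0.38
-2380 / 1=-2380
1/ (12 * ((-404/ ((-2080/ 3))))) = 130/ 909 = 0.14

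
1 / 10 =0.10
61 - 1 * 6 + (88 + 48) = 191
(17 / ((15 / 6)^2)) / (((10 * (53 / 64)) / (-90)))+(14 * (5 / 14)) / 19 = -737567 / 25175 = -29.30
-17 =-17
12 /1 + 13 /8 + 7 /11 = 1255 /88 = 14.26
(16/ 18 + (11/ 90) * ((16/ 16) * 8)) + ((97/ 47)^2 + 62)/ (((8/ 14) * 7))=2442913/ 132540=18.43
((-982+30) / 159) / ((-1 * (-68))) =-14 / 159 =-0.09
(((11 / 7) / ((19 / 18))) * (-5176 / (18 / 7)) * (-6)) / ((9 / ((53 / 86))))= 3017608 / 2451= 1231.17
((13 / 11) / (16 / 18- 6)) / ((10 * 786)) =-39 / 1325720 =-0.00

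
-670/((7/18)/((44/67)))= -7920/7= -1131.43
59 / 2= 29.50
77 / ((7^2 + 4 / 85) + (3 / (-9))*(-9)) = 1.48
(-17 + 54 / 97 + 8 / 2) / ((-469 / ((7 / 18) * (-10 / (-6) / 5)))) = 1207 / 350946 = 0.00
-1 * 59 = -59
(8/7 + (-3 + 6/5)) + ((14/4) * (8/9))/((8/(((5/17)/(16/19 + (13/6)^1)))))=-7736/12495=-0.62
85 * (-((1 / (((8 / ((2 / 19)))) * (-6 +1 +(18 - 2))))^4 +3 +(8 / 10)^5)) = -86350649661202053 / 305284761760000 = -282.85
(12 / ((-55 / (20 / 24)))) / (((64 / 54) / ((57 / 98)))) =-1539 / 17248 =-0.09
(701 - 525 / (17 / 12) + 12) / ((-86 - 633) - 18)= -5821 / 12529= -0.46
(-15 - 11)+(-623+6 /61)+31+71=-33361 /61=-546.90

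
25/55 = 0.45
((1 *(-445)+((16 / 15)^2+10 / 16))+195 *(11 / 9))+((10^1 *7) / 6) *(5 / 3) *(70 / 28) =-281327 / 1800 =-156.29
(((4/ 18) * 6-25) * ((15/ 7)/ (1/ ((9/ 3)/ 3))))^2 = 126025/ 49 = 2571.94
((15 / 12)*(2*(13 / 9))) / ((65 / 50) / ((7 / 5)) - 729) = -455 / 91737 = -0.00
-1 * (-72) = 72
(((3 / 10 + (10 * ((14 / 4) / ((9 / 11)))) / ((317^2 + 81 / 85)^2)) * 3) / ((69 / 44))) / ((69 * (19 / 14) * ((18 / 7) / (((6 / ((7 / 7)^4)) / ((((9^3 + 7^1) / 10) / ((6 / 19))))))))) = 0.00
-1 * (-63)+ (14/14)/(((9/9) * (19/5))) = 1202/19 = 63.26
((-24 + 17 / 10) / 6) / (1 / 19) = -4237 / 60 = -70.62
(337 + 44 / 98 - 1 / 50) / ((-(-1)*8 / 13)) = 10747113 / 19600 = 548.32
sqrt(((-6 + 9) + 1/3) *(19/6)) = sqrt(95)/3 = 3.25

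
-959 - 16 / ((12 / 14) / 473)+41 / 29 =-851462 / 87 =-9786.92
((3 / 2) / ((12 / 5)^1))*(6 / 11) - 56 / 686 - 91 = -195637 / 2156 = -90.74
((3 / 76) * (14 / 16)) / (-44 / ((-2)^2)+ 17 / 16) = -7 / 2014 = -0.00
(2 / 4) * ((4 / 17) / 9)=2 / 153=0.01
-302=-302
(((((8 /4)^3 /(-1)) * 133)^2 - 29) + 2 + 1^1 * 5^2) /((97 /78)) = 88303332 /97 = 910343.63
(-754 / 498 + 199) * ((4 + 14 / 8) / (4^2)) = 565501 / 7968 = 70.97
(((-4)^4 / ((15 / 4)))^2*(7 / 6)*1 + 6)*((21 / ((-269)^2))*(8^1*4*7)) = 5760935488 / 16281225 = 353.84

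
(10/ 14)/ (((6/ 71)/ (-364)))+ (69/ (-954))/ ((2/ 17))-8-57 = -1998491/ 636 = -3142.28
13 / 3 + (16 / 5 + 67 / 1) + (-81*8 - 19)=-8887 / 15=-592.47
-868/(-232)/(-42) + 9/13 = 2729/4524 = 0.60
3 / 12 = 1 / 4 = 0.25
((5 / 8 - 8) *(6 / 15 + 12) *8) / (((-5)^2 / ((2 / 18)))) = -3658 / 1125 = -3.25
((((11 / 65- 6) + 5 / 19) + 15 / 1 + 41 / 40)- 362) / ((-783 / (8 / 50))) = 1157747 / 16116750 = 0.07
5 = 5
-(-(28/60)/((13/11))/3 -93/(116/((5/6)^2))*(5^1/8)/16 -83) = 2889107369/34744320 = 83.15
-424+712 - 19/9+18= 2735/9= 303.89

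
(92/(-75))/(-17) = 92/1275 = 0.07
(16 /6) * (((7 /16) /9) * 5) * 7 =245 /54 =4.54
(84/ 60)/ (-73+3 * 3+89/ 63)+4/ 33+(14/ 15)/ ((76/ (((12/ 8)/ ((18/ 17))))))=34485379/ 296671320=0.12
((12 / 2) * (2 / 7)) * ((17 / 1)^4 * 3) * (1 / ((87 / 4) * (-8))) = -501126 / 203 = -2468.60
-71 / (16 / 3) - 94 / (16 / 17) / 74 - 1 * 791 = -59619 / 74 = -805.66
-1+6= 5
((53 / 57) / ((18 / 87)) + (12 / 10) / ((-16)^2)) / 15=492353 / 1641600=0.30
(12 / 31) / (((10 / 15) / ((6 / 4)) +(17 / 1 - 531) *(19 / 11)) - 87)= -0.00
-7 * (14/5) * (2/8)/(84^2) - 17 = -24481/1440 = -17.00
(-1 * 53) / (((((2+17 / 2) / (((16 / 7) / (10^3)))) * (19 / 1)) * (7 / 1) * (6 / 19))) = -106 / 385875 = -0.00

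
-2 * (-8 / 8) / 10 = 1 / 5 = 0.20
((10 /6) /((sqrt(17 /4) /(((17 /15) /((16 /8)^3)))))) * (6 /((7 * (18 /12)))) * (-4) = -4 * sqrt(17) /63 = -0.26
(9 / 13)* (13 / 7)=9 / 7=1.29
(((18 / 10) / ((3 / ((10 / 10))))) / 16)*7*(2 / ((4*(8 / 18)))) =189 / 640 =0.30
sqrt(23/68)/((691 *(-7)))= -sqrt(391)/164458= -0.00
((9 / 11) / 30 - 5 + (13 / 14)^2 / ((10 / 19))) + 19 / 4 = 30519 / 21560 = 1.42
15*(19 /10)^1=28.50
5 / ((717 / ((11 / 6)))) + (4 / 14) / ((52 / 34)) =0.20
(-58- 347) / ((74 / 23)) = -9315 / 74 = -125.88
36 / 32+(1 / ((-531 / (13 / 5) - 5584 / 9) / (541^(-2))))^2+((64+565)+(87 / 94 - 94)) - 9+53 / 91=14424811066291764819615455169 / 27287007137955811699269544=528.63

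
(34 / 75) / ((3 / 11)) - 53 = -11551 / 225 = -51.34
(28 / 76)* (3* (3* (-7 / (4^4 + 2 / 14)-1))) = -116046 / 34067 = -3.41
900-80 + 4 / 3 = 2464 / 3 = 821.33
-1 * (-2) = 2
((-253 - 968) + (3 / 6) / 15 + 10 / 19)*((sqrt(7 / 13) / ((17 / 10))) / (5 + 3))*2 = -131.70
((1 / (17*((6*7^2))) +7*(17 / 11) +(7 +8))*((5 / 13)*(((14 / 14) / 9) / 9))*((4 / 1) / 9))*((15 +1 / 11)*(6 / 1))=4712550760 / 955215261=4.93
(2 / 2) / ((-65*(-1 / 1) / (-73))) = -73 / 65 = -1.12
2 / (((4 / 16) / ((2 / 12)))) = 4 / 3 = 1.33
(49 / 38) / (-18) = -49 / 684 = -0.07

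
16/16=1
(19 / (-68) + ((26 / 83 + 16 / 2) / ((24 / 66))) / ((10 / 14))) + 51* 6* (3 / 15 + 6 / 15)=6076517 / 28220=215.33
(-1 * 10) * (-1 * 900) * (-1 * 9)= -81000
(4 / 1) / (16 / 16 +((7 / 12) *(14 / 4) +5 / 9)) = 288 / 259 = 1.11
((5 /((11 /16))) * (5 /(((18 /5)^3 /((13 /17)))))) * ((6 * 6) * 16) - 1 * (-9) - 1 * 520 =-2540117 /15147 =-167.70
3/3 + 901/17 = 54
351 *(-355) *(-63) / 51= 2616705 / 17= 153923.82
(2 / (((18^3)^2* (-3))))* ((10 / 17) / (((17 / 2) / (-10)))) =25 / 1843037388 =0.00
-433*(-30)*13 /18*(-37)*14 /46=-7289555 /69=-105645.72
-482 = -482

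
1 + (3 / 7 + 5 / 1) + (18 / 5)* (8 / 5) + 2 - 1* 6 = 8.19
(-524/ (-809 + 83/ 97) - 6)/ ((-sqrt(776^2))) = 0.01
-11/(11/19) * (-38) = 722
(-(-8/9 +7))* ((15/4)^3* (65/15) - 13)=-758615/576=-1317.04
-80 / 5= -16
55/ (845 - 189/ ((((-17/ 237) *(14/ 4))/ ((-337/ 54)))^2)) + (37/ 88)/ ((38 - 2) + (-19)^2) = 0.00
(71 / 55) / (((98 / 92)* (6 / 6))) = 3266 / 2695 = 1.21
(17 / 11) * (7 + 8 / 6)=425 / 33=12.88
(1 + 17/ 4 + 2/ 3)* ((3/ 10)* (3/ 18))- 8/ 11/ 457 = 354997/ 1206480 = 0.29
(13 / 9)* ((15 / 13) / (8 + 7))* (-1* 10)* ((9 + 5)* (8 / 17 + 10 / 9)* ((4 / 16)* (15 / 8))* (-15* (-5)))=-529375 / 612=-864.99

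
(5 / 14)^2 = 25 / 196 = 0.13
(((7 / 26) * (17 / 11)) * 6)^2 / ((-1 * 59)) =-0.11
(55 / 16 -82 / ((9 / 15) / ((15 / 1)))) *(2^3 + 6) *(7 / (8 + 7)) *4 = -106967 / 2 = -53483.50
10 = 10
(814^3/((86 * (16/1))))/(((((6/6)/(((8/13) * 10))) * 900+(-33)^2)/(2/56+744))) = 1404543006119/5948964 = 236098.76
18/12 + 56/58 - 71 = -3975/58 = -68.53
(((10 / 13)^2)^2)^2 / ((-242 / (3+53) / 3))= -8400000000 / 98703417241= -0.09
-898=-898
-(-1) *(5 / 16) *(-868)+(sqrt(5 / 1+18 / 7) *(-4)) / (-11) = -1085 / 4+4 *sqrt(371) / 77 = -270.25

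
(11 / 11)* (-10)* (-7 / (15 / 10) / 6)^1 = 70 / 9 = 7.78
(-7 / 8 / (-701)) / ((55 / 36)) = 0.00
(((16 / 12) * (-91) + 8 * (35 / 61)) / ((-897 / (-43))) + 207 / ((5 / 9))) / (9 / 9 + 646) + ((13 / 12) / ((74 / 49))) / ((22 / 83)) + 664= 2307470390223761 / 3458057494320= 667.27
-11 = -11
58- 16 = 42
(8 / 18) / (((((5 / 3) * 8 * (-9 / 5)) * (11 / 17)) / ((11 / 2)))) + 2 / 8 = 5 / 54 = 0.09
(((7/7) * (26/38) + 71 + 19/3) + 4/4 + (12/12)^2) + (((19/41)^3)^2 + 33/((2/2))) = 30602853135739/270755941737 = 113.03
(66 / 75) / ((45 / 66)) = 484 / 375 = 1.29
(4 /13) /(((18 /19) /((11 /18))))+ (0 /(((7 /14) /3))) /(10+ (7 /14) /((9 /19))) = 209 /1053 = 0.20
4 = 4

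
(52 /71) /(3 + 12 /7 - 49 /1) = -182 /11005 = -0.02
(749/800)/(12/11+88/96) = 24717/53000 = 0.47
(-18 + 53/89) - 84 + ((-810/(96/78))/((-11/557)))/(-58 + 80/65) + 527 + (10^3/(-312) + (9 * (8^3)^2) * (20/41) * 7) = 201775704886577/25046736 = 8055968.05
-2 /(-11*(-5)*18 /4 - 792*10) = 4 /15345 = 0.00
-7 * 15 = -105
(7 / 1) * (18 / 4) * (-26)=-819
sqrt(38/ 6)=sqrt(57)/ 3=2.52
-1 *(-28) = 28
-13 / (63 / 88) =-1144 / 63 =-18.16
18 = 18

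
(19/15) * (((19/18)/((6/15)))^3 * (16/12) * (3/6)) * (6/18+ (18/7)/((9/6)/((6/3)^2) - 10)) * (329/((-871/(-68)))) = 278538331325/10560638088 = 26.38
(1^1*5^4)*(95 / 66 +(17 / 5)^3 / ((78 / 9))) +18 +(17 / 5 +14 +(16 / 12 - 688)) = 2204186 / 715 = 3082.78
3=3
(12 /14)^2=0.73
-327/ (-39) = 109/ 13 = 8.38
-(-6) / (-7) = -6 / 7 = -0.86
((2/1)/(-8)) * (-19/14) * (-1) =-0.34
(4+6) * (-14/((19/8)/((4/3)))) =-4480/57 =-78.60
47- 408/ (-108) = 457/ 9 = 50.78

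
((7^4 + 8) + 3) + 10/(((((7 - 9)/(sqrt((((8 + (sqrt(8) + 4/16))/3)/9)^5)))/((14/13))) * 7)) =-5 * sqrt(3) * (8 * sqrt(2) + 33)^(5/2)/1364688 + 2412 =2411.92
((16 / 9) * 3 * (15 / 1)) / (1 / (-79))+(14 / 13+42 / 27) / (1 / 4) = -738208 / 117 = -6309.47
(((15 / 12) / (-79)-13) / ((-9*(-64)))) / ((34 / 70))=-15995 / 343808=-0.05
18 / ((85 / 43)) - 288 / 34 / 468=10042 / 1105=9.09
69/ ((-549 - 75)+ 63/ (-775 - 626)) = -0.11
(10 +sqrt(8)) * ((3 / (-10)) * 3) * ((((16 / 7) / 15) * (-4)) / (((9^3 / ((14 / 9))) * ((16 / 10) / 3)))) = 0.03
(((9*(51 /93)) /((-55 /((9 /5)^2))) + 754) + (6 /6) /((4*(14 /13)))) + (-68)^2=12837146117 /2387000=5377.94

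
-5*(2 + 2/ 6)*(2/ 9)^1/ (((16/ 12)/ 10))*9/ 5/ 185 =-7/ 37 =-0.19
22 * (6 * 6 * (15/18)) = 660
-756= -756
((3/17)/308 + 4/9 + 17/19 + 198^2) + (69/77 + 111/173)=6073011547265/154896588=39206.88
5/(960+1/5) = 25/4801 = 0.01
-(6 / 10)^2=-9 / 25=-0.36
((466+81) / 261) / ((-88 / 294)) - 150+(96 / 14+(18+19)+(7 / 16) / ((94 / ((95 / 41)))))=-46734159365 / 413087136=-113.13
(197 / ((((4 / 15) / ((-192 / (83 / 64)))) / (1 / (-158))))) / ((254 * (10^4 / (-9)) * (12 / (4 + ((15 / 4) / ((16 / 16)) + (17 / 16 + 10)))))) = -1601019 / 416369500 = -0.00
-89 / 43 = -2.07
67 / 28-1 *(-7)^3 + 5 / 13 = 125863 / 364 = 345.78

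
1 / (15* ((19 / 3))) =1 / 95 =0.01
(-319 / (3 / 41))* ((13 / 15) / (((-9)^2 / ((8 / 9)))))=-1360216 / 32805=-41.46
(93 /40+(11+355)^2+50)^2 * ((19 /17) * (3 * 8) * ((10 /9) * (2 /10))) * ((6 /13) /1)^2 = 1637790682640673 /71825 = 22802515595.41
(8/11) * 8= 5.82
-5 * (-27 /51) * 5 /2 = 225 /34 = 6.62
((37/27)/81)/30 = 37/65610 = 0.00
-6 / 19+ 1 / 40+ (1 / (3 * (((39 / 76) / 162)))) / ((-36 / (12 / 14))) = -193391 / 69160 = -2.80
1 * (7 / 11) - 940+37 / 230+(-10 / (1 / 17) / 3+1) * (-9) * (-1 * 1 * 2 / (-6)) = -1953673 / 2530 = -772.20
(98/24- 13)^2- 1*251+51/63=-172049/1008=-170.68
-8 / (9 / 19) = -16.89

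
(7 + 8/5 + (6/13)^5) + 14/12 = 109022129/11138790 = 9.79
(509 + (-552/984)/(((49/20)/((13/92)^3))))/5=8655114599/85020880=101.80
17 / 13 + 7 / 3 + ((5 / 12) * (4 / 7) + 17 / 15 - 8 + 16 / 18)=-8594 / 4095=-2.10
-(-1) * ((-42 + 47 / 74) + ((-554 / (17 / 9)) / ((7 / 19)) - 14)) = -7497859 / 8806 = -851.45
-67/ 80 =-0.84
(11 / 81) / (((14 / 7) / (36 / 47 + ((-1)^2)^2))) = 913 / 7614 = 0.12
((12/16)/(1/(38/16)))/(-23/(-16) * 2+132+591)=57/23228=0.00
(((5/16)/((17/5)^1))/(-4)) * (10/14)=-125/7616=-0.02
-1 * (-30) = 30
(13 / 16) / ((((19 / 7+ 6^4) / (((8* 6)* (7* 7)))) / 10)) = 133770 / 9091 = 14.71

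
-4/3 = -1.33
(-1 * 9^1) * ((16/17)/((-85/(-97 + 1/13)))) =-36288/3757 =-9.66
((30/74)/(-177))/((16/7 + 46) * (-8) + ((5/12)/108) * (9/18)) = 0.00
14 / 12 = 7 / 6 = 1.17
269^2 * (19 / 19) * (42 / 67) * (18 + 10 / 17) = 960375192 / 1139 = 843174.01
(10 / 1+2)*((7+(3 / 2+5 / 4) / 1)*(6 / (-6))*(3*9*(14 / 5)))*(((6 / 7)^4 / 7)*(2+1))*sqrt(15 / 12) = -12282192*sqrt(5) / 12005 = -2287.70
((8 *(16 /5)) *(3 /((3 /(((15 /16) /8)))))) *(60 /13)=180 /13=13.85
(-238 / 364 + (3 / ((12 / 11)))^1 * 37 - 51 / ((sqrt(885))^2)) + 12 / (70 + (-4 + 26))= 101.17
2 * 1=2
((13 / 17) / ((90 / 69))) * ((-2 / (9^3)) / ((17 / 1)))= -299 / 3160215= -0.00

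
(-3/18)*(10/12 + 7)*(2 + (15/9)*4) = -11.31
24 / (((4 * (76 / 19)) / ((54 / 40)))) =81 / 40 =2.02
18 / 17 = 1.06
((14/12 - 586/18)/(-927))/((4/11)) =6215/66744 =0.09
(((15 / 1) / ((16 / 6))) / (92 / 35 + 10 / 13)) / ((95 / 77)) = 315315 / 234992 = 1.34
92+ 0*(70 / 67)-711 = -619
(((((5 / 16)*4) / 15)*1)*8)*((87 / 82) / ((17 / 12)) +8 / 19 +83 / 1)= 2229326 / 39729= 56.11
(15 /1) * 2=30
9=9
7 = 7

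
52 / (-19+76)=52 / 57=0.91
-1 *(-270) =270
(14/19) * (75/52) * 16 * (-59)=-247800/247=-1003.24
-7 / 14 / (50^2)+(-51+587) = 2679999 / 5000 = 536.00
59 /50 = 1.18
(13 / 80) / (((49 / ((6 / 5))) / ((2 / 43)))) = 0.00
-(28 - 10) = -18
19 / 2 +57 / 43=931 / 86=10.83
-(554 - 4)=-550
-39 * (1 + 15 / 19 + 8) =-7254 / 19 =-381.79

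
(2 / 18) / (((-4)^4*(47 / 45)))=5 / 12032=0.00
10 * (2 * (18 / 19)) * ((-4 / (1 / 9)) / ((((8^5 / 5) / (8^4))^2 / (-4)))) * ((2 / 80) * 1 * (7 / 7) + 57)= 4619025 / 76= 60776.64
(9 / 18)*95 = 95 / 2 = 47.50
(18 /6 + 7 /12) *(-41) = -1763 /12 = -146.92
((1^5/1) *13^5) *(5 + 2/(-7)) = 12252669/7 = 1750381.29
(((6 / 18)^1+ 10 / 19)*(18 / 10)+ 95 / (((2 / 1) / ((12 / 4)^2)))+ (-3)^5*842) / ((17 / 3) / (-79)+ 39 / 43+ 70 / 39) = -5139495290943 / 66204740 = -77630.32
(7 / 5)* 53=371 / 5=74.20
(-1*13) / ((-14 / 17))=15.79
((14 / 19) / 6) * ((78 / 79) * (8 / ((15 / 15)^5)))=0.97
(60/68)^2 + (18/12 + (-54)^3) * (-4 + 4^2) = -546079725/289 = -1889549.22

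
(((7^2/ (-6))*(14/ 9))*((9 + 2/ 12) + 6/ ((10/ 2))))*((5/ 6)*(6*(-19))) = 12511.03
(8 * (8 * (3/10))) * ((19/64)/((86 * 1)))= 57/860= 0.07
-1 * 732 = -732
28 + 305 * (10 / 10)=333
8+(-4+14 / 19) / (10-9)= 90 / 19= 4.74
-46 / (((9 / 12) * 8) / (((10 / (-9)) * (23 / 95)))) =1058 / 513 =2.06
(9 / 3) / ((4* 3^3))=1 / 36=0.03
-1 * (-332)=332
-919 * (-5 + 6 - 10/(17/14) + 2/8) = 436525/68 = 6419.49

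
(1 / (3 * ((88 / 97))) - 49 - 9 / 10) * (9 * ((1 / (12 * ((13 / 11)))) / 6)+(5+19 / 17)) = -719409149 / 2333760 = -308.26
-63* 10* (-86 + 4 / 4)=53550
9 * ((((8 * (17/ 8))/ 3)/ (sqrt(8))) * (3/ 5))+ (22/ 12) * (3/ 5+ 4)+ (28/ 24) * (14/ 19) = 5297/ 570+ 153 * sqrt(2)/ 20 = 20.11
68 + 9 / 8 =553 / 8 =69.12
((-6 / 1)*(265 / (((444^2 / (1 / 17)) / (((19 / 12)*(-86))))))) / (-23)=-216505 / 77080176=-0.00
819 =819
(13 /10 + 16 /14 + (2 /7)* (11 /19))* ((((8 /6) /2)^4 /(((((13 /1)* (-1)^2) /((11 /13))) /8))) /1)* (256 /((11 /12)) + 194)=60832384 /479115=126.97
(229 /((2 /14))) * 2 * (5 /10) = 1603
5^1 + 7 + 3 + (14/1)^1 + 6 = 35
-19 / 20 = -0.95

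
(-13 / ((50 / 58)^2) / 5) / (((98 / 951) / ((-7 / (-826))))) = -10397283 / 36137500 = -0.29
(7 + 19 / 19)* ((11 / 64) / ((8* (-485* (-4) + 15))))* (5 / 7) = 11 / 175168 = 0.00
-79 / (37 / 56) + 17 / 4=-115.32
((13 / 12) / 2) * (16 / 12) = 13 / 18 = 0.72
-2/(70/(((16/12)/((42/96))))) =-64/735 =-0.09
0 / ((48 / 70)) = 0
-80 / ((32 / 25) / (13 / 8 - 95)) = 93375 / 16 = 5835.94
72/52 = 18/13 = 1.38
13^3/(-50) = -2197/50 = -43.94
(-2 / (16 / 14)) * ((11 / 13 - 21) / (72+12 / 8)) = 131 / 273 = 0.48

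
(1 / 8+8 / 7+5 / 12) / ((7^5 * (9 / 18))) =0.00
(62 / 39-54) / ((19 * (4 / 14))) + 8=-1226 / 741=-1.65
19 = 19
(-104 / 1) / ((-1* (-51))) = -104 / 51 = -2.04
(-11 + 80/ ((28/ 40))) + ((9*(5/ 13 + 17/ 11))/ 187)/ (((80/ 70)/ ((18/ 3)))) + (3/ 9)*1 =58462277/ 561561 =104.11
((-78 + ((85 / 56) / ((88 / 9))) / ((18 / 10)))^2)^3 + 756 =3204122509161155129328167845785265 / 14322676899787785109504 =223709752833.19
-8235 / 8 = -1029.38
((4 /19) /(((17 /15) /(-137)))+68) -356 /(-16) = 83723 /1292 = 64.80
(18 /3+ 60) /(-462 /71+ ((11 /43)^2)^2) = -1456409226 /143495141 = -10.15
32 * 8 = 256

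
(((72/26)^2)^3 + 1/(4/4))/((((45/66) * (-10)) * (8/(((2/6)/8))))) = -4799540119/13901209920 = -0.35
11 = 11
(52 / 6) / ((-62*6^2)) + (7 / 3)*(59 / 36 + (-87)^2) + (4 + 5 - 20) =29552495 / 1674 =17653.82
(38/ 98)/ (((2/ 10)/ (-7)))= -95/ 7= -13.57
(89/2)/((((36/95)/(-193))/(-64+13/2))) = 187658725/144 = 1303185.59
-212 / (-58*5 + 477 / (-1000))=212000 / 290477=0.73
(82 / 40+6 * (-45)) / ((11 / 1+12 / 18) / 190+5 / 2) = -305463 / 2920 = -104.61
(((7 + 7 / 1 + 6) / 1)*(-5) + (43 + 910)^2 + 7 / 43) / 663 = 2296982 / 1677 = 1369.70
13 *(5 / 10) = 13 / 2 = 6.50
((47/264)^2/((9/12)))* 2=2209/26136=0.08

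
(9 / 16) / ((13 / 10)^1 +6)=45 / 584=0.08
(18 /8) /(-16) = -9 /64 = -0.14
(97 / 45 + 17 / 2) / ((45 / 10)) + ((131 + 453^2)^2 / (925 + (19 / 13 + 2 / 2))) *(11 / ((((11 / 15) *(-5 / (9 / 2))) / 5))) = -4994913925410779 / 1627695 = -3068703857.55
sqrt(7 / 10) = sqrt(70) / 10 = 0.84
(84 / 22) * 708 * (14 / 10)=208152 / 55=3784.58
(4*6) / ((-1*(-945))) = 8 / 315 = 0.03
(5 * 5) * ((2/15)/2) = 5/3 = 1.67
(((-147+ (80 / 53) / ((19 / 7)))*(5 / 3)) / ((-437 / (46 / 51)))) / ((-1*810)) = -147469 / 237115269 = -0.00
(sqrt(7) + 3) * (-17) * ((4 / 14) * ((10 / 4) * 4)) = -1020 / 7 - 340 * sqrt(7) / 7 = -274.22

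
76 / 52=19 / 13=1.46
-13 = -13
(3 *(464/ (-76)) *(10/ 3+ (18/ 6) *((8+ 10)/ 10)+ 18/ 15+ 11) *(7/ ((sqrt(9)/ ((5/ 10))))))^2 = 16252170256/ 81225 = 200088.28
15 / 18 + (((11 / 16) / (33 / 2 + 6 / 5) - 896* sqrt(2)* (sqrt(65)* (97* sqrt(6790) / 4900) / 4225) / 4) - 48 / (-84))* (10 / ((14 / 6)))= 119645 / 34692 - 9312* sqrt(8827) / 207025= -0.78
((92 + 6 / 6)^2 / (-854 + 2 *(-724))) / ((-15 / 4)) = 5766 / 5755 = 1.00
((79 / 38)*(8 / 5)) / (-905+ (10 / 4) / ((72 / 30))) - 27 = -55655259 / 2061025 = -27.00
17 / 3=5.67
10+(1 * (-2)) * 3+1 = 5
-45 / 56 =-0.80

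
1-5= -4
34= 34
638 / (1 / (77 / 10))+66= 24893 / 5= 4978.60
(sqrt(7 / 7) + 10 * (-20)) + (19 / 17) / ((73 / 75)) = -245534 / 1241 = -197.85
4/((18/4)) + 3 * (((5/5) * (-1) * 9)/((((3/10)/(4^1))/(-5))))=16208/9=1800.89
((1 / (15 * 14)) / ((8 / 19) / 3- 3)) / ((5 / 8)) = -76 / 28525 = -0.00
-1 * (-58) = 58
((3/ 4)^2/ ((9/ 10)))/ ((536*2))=5/ 8576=0.00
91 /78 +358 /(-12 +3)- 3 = -749 /18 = -41.61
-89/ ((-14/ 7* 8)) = 89/ 16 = 5.56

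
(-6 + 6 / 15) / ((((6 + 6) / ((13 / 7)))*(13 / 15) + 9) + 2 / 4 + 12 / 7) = -392 / 1177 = -0.33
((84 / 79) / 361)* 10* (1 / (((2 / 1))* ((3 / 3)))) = 420 / 28519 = 0.01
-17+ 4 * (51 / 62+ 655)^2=1653300584 / 961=1720396.03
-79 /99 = -0.80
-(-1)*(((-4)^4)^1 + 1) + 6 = 263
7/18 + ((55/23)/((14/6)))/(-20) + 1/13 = 31237/75348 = 0.41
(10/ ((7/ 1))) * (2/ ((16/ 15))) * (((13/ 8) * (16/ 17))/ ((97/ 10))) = 4875/ 11543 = 0.42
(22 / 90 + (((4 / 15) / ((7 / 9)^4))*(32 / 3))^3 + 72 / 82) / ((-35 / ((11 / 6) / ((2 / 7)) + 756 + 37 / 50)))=-10263.81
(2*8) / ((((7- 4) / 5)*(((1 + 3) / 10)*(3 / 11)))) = 2200 / 9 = 244.44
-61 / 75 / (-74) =61 / 5550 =0.01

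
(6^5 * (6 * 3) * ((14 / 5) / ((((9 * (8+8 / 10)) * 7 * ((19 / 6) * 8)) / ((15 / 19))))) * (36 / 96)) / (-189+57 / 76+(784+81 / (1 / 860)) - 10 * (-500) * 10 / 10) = 4860 / 44272679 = 0.00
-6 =-6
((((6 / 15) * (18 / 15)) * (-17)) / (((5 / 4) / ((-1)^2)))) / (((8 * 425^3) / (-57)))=342 / 564453125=0.00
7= 7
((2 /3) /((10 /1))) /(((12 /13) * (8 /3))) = 0.03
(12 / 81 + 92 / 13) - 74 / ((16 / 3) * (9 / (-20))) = 26717 / 702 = 38.06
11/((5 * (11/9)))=9/5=1.80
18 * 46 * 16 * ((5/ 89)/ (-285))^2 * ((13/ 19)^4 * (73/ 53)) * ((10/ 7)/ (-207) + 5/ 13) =73031092160/ 1244279763735939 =0.00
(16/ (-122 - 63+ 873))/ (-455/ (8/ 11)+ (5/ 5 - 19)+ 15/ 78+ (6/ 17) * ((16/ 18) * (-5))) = -5304/ 147106741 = -0.00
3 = 3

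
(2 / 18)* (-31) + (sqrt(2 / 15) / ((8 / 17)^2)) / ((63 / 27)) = -31 / 9 + 289* sqrt(30) / 2240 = -2.74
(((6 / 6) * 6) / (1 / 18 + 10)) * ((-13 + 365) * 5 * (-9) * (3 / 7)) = -5132160 / 1267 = -4050.64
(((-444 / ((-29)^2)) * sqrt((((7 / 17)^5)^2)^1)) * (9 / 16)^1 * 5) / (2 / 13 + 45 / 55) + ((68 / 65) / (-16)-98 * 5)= -10574718292268203 / 21577382247590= -490.08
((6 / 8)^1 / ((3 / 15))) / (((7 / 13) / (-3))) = -585 / 28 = -20.89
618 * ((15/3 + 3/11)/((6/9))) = 4887.82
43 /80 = 0.54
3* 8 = 24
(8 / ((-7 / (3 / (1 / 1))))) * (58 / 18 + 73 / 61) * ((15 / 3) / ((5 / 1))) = -19408 / 1281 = -15.15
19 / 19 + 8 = 9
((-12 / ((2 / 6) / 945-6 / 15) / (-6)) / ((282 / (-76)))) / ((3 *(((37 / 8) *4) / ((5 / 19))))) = 12600 / 1970287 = 0.01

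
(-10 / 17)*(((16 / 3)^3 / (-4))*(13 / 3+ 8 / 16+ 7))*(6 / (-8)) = -90880 / 459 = -198.00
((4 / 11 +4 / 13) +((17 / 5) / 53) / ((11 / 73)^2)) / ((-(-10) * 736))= 1457549 / 3067979200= 0.00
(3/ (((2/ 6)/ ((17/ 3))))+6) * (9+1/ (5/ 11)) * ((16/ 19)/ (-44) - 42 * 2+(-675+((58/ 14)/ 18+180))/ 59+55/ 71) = -40432152436/ 691185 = -58496.86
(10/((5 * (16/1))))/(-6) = -1/48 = -0.02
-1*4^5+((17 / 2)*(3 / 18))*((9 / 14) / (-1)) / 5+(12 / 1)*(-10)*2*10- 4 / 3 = -3425.52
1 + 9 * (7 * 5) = 316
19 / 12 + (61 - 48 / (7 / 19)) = -5687 / 84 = -67.70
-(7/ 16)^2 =-49/ 256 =-0.19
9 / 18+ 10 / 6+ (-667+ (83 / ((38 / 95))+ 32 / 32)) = -1369 / 3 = -456.33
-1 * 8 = -8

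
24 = 24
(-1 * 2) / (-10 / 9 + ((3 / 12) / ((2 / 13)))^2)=-1152 / 881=-1.31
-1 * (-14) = 14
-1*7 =-7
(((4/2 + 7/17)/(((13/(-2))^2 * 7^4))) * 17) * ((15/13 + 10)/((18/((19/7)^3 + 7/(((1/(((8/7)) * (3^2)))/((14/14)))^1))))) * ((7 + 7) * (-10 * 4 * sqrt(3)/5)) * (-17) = 75.98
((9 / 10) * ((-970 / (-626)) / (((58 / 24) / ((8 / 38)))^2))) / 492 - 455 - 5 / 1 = -1792211267372 / 3896111633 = -460.00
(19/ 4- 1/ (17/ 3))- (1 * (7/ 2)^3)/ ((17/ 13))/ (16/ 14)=-26237/ 1088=-24.11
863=863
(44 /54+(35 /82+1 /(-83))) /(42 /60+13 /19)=21465535 /24164703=0.89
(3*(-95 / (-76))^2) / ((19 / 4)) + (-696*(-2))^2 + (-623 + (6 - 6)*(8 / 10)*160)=147215191 / 76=1937041.99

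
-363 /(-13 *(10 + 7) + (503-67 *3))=-121 /27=-4.48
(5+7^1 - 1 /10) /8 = 119 /80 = 1.49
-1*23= -23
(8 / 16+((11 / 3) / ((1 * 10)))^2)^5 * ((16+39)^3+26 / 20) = 100988518960559215313 / 5904900000000000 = 17102.49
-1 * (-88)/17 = 88/17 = 5.18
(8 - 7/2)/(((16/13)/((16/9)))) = 13/2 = 6.50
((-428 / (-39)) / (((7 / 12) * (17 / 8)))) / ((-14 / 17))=-6848 / 637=-10.75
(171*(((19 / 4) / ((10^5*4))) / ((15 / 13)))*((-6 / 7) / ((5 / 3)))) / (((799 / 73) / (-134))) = 619743501 / 55930000000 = 0.01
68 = 68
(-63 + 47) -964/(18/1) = -69.56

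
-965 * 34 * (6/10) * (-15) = 295290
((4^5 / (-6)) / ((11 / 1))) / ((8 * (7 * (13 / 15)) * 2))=-160 / 1001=-0.16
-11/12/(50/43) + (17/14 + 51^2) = 2601.43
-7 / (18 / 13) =-91 / 18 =-5.06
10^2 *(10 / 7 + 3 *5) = 11500 / 7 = 1642.86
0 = 0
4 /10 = 2 /5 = 0.40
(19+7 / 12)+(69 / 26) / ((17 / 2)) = 52763 / 2652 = 19.90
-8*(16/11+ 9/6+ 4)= -612/11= -55.64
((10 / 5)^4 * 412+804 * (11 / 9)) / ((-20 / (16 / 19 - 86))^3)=158313063571 / 270750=584720.46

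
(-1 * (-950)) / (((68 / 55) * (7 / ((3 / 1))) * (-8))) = -78375 / 1904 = -41.16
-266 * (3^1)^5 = -64638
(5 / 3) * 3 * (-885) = -4425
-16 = -16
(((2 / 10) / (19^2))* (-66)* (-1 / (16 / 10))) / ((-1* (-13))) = 33 / 18772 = 0.00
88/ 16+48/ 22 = 169/ 22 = 7.68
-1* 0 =0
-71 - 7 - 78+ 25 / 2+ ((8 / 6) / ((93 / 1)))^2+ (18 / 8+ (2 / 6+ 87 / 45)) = -216371713 / 1556820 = -138.98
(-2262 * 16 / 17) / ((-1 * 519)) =12064 / 2941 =4.10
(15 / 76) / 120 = 0.00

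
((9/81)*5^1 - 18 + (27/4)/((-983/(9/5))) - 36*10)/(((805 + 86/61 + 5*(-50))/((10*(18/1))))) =-4074019627/33364003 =-122.11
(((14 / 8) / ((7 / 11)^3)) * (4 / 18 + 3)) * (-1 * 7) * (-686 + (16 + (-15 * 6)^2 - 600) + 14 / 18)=-2372950723 / 2268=-1046274.57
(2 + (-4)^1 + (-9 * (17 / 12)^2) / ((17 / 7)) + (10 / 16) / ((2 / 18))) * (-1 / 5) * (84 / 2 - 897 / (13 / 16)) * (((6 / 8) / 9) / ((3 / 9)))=-32391 / 160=-202.44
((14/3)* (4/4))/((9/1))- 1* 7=-175/27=-6.48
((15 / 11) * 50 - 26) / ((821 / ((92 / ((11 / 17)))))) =725696 / 99341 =7.31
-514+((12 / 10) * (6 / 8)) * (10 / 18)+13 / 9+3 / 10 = -23029 / 45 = -511.76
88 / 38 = 44 / 19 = 2.32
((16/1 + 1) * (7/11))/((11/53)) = 52.12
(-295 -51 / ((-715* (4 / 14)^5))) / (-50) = 5892443 / 1144000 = 5.15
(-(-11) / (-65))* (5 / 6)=-0.14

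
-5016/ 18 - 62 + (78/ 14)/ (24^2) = -457843/ 1344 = -340.66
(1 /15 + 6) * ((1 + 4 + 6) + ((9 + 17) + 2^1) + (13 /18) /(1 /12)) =13013 /45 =289.18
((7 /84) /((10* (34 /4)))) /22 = 1 /22440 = 0.00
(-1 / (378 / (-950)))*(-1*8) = -3800 / 189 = -20.11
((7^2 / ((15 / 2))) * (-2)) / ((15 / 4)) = -784 / 225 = -3.48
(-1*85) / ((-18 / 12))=56.67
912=912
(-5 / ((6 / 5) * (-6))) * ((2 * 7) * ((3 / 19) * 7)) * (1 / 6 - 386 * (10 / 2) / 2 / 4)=-3543925 / 1368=-2590.59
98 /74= 49 /37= 1.32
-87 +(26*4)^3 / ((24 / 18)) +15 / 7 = 5904942 / 7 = 843563.14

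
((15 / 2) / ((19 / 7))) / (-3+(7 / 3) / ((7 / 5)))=-315 / 152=-2.07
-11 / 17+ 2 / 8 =-27 / 68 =-0.40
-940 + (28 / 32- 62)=-8009 / 8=-1001.12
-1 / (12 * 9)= -1 / 108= -0.01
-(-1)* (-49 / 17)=-49 / 17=-2.88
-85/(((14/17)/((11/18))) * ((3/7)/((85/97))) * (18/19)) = -25670425/188568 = -136.13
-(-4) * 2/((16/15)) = 15/2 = 7.50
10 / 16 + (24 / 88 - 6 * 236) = -124529 / 88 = -1415.10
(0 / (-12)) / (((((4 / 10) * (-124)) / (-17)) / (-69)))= 0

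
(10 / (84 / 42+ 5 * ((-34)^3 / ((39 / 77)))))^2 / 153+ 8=7785193314965321 / 973149164370137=8.00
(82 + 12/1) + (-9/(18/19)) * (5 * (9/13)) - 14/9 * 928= -323491/234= -1382.44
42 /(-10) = -4.20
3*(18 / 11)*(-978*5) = -264060 / 11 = -24005.45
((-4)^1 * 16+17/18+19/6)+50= -89/9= -9.89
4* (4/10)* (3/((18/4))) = 16/15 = 1.07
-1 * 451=-451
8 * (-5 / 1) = -40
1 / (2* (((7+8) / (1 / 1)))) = 1 / 30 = 0.03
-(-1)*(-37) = -37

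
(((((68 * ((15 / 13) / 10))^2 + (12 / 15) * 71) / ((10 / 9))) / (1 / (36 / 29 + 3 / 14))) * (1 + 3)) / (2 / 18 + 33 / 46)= 31463119008 / 42026075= 748.66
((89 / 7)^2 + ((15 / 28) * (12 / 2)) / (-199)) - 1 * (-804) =18831851 / 19502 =965.64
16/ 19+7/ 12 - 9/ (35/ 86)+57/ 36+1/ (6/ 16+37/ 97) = -41651357/ 2342130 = -17.78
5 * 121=605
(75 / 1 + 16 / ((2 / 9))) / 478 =147 / 478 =0.31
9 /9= 1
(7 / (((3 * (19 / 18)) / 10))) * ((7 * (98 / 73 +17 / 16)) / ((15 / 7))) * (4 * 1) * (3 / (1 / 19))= 2890461 / 73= 39595.36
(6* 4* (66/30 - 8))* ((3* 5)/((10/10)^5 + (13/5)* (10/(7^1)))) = -4872/11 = -442.91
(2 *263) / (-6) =-263 / 3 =-87.67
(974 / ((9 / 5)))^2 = 23716900 / 81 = 292801.23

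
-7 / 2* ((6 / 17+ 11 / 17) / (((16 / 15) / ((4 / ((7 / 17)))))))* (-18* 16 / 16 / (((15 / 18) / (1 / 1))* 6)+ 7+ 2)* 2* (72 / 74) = -12393 / 37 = -334.95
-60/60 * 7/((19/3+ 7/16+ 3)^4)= -5308416/6911834503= -0.00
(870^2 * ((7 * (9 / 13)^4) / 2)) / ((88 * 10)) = 1738107315 / 2513368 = 691.55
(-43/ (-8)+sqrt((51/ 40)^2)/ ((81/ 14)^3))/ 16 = 38133253/ 113374080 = 0.34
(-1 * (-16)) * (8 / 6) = 64 / 3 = 21.33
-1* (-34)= 34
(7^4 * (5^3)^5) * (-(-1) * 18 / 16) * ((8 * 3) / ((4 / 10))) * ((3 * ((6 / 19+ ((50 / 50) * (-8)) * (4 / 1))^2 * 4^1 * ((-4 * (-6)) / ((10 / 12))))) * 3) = 1858377629636718750000000 / 361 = 5147860469907808171745.15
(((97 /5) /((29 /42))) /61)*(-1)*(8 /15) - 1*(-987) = 43639211 /44225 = 986.75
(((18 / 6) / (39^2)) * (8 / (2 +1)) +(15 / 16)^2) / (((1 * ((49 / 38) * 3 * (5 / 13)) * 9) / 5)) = 6541187 / 19813248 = 0.33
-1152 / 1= -1152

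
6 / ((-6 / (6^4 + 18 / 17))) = -22050 / 17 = -1297.06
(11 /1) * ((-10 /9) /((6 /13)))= -715 /27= -26.48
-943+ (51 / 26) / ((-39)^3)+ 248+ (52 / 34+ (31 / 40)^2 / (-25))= -121218231629513 / 174793320000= -693.49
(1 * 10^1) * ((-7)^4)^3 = 138412872010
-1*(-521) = 521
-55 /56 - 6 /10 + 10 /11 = -0.67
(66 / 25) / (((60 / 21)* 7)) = 33 / 250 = 0.13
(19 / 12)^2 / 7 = 361 / 1008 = 0.36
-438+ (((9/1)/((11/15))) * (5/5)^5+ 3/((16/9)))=-424.04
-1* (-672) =672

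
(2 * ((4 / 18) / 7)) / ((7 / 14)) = 0.13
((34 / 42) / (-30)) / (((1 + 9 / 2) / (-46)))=782 / 3465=0.23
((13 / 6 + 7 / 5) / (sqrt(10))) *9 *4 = 321 *sqrt(10) / 25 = 40.60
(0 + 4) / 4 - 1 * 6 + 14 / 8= -13 / 4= -3.25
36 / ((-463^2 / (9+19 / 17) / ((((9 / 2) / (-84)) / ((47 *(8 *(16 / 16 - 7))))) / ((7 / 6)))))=-1161 / 33571042876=-0.00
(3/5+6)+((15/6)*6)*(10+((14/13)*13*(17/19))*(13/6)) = 53552/95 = 563.71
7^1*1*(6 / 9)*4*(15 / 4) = 70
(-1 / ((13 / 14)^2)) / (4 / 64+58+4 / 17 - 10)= -53312 / 2220153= -0.02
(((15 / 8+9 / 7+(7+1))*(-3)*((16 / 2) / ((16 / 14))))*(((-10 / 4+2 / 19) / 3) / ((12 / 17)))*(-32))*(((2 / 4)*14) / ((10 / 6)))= -1353625 / 38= -35621.71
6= 6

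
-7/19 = -0.37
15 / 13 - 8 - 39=-596 / 13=-45.85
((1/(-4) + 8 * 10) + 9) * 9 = 3195/4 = 798.75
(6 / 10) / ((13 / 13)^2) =3 / 5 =0.60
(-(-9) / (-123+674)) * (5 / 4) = 45 / 2204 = 0.02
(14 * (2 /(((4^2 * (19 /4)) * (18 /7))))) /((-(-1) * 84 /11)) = 77 /4104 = 0.02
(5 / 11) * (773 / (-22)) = -3865 / 242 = -15.97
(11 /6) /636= 11 /3816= 0.00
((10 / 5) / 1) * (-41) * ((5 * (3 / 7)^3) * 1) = -11070 / 343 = -32.27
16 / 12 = 4 / 3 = 1.33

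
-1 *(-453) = 453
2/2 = 1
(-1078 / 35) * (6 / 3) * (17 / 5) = -5236 / 25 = -209.44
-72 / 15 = -24 / 5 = -4.80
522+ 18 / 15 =523.20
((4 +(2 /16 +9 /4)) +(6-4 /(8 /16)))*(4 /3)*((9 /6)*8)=70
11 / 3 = 3.67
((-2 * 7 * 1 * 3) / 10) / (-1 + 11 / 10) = -42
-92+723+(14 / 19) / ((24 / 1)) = 143875 / 228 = 631.03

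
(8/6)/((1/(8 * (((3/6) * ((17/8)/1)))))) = 34/3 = 11.33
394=394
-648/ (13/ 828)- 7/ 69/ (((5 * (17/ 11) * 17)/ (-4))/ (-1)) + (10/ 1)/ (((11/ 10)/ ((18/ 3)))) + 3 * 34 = -586225362634/ 14257815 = -41116.07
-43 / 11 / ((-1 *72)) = 43 / 792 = 0.05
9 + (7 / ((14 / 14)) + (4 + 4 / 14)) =142 / 7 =20.29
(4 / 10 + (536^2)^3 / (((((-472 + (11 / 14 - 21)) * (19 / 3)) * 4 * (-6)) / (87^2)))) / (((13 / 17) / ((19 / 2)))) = 4449722906586981585451 / 149305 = 29802906175861368.24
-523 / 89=-5.88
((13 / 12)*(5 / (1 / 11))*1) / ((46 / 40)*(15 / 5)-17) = -3575 / 813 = -4.40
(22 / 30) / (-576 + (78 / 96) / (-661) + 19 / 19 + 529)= -116336 / 7297635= -0.02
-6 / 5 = -1.20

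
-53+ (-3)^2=-44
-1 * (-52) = 52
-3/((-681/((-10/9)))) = -10/2043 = -0.00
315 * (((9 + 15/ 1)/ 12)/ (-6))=-105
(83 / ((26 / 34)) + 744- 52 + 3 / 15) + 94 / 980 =1020263 / 1274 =800.83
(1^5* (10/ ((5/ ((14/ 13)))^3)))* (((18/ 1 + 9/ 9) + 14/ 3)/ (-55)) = -389648/ 9062625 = -0.04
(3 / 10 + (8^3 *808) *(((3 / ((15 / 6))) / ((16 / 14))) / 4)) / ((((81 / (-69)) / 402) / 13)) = -1450329101 / 3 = -483443033.67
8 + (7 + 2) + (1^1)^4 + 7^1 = 25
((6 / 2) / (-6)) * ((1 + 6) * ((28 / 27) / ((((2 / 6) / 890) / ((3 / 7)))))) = -4153.33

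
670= 670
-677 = -677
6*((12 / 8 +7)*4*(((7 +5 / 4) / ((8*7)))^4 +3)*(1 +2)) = 1155774063897 / 629407744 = 1836.29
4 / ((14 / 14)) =4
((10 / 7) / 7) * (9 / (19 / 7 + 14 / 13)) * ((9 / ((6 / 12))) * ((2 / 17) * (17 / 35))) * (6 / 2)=8424 / 5635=1.49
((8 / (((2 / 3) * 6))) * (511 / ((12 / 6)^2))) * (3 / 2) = 1533 / 4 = 383.25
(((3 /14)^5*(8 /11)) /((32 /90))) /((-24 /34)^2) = 351135 /189314048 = 0.00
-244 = -244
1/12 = 0.08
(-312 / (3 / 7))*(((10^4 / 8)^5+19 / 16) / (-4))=555419921875000216.12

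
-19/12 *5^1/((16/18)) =-285/32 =-8.91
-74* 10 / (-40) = 37 / 2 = 18.50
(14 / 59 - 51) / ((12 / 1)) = -2995 / 708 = -4.23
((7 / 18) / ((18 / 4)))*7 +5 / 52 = 2953 / 4212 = 0.70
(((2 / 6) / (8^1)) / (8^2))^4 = 0.00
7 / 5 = 1.40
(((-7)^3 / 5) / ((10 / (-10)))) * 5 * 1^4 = 343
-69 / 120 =-23 / 40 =-0.58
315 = 315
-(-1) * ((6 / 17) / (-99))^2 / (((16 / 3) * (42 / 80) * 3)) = 10 / 6609141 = 0.00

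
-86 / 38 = -43 / 19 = -2.26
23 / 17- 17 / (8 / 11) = -2995 / 136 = -22.02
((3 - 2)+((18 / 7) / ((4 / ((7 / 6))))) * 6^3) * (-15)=-2445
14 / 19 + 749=14245 / 19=749.74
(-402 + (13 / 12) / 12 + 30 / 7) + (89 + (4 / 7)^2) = -2175347 / 7056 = -308.30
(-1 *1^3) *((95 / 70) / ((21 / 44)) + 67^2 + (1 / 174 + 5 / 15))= -12766783 / 2842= -4492.18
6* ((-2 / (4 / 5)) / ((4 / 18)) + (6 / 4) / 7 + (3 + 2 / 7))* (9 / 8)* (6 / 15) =-837 / 40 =-20.92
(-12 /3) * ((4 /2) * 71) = -568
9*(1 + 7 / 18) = 25 / 2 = 12.50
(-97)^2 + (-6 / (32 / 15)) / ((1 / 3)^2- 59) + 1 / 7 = 111705911 / 11872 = 9409.19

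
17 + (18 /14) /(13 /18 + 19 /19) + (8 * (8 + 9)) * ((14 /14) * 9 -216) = -6105133 /217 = -28134.25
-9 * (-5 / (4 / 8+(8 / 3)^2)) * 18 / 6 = 2430 / 137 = 17.74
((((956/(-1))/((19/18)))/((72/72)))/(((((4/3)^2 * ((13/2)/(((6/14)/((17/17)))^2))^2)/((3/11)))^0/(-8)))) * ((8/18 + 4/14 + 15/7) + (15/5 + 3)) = 8550464/133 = 64289.20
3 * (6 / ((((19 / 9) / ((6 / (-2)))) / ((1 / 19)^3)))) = -486 / 130321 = -0.00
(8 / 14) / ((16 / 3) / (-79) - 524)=-237 / 217357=-0.00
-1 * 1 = -1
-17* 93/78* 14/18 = -3689/234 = -15.76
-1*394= -394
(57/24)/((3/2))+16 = 211/12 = 17.58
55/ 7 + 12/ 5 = 359/ 35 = 10.26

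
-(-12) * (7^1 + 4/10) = 444/5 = 88.80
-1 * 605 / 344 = -605 / 344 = -1.76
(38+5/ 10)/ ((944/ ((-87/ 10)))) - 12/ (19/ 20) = -4658481/ 358720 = -12.99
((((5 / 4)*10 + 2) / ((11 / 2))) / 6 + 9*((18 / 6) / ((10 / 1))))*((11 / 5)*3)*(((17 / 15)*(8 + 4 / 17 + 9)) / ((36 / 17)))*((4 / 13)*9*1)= 2580158 / 4875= 529.26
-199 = -199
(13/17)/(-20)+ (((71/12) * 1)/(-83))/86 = -284417/7280760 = -0.04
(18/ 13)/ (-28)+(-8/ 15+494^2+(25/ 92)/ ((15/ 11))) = 30645992719/ 125580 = 244035.62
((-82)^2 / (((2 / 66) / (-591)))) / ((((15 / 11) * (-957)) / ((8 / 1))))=116567264 / 145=803912.17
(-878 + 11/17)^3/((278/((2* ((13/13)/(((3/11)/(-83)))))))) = 1478623933.39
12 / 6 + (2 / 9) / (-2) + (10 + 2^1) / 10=139 / 45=3.09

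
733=733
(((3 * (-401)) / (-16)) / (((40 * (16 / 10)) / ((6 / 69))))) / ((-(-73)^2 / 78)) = -46917 / 31377152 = -0.00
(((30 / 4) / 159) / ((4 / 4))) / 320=1 / 6784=0.00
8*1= 8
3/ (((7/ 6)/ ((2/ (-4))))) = -9/ 7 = -1.29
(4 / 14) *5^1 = 10 / 7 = 1.43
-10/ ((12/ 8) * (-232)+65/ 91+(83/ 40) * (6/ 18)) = 8400/ 291139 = 0.03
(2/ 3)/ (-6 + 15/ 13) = -26/ 189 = -0.14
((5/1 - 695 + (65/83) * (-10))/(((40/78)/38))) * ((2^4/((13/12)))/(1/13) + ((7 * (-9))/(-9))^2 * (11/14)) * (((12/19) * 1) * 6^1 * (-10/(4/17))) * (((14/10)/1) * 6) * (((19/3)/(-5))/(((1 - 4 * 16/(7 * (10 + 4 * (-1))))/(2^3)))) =1423988330978304/4565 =311936107552.75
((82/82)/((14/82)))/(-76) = -0.08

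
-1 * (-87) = 87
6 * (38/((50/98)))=446.88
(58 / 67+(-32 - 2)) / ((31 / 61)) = -135420 / 2077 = -65.20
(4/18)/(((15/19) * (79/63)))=266/1185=0.22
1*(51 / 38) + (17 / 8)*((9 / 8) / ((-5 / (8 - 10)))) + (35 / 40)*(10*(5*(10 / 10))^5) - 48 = 82986067 / 3040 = 27298.05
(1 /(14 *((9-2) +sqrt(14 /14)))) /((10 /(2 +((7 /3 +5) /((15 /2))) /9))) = 61 /32400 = 0.00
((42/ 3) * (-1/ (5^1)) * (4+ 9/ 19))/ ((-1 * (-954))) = -0.01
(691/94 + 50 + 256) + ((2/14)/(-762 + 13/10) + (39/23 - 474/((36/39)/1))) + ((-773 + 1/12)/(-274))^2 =-118546048905033583/622301385577536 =-190.50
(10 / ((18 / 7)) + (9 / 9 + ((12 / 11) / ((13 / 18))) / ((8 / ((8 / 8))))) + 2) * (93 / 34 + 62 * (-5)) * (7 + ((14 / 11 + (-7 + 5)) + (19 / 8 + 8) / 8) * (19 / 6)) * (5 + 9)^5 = -59476258538729207 / 5776056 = -10297036340.84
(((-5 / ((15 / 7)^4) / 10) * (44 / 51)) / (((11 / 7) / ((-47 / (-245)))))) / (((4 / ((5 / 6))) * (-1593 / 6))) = 16121 / 8225853750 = 0.00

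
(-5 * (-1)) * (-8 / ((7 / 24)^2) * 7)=-3291.43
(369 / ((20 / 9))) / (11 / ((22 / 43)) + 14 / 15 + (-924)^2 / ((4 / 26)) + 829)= 9963 / 333023726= 0.00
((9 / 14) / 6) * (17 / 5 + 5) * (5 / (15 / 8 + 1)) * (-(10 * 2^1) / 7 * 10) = -7200 / 161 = -44.72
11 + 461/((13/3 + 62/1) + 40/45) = 10804/605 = 17.86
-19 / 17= -1.12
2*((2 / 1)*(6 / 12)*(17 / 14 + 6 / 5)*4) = 19.31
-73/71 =-1.03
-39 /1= -39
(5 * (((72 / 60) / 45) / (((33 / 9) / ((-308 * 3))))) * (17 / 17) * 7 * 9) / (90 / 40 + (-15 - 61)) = 42336 / 1475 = 28.70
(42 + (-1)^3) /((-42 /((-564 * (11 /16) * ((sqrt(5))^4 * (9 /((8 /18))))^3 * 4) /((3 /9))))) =528044759859375 /896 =589335669485.91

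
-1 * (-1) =1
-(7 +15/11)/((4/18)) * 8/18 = -184/11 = -16.73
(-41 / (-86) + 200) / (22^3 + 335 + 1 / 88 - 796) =252868 / 12849217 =0.02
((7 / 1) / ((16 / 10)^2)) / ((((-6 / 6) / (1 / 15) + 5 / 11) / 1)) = -385 / 2048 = -0.19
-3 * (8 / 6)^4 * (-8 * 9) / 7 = 2048 / 21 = 97.52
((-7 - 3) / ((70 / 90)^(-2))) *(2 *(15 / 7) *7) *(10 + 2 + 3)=-24500 / 9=-2722.22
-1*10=-10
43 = 43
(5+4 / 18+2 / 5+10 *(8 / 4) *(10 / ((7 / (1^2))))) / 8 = 4.27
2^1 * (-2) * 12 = -48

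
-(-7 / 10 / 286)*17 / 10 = 119 / 28600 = 0.00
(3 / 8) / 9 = 1 / 24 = 0.04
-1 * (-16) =16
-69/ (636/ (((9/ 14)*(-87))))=18009/ 2968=6.07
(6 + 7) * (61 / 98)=793 / 98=8.09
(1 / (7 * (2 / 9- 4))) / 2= -9 / 476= -0.02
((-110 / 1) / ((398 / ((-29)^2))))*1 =-46255 / 199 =-232.44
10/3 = 3.33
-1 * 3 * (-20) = 60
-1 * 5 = -5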